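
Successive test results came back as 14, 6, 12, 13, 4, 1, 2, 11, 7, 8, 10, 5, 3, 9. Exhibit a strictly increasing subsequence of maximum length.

Patience tails give the LIS length; then backtrack through the dp parents:
14 → extends → [14]
6 → replaces 14 → [6]
12 → extends → [6, 12]
13 → extends → [6, 12, 13]
4 → replaces 6 → [4, 12, 13]
1 → replaces 4 → [1, 12, 13]
2 → replaces 12 → [1, 2, 13]
11 → replaces 13 → [1, 2, 11]
7 → replaces 11 → [1, 2, 7]
8 → extends → [1, 2, 7, 8]
10 → extends → [1, 2, 7, 8, 10]
5 → replaces 7 → [1, 2, 5, 8, 10]
3 → replaces 5 → [1, 2, 3, 8, 10]
9 → replaces 10 → [1, 2, 3, 8, 9]
Length 5; one witness is 1, 2, 7, 8, 10.

1, 2, 7, 8, 10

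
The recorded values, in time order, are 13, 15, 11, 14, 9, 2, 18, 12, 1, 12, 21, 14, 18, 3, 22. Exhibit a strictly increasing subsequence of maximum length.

Patience tails give the LIS length; then backtrack through the dp parents:
13 → extends → [13]
15 → extends → [13, 15]
11 → replaces 13 → [11, 15]
14 → replaces 15 → [11, 14]
9 → replaces 11 → [9, 14]
2 → replaces 9 → [2, 14]
18 → extends → [2, 14, 18]
12 → replaces 14 → [2, 12, 18]
1 → replaces 2 → [1, 12, 18]
12 → already a tail → [1, 12, 18]
21 → extends → [1, 12, 18, 21]
14 → replaces 18 → [1, 12, 14, 21]
18 → replaces 21 → [1, 12, 14, 18]
3 → replaces 12 → [1, 3, 14, 18]
22 → extends → [1, 3, 14, 18, 22]
Length 5; one witness is 13, 15, 18, 21, 22.

13, 15, 18, 21, 22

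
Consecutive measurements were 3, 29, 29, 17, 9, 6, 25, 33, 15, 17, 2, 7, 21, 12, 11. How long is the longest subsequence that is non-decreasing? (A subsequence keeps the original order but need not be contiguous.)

5

Let dp[i] be the length of the longest such subsequence ending at index i:
i:      1  2  3  4  5  6  7  8  9 10 11 12 13 14 15
a[i]:   3 29 29 17  9  6 25 33 15 17  2  7 21 12 11
dp:     1  2  3  2  2  2  3  4  3  4  1  3  5  4  4
Maximum dp value is 5.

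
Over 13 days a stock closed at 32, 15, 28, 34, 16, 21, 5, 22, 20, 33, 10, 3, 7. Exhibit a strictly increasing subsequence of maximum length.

15, 16, 21, 22, 33

Patience tails give the LIS length; then backtrack through the dp parents:
32 → extends → [32]
15 → replaces 32 → [15]
28 → extends → [15, 28]
34 → extends → [15, 28, 34]
16 → replaces 28 → [15, 16, 34]
21 → replaces 34 → [15, 16, 21]
5 → replaces 15 → [5, 16, 21]
22 → extends → [5, 16, 21, 22]
20 → replaces 21 → [5, 16, 20, 22]
33 → extends → [5, 16, 20, 22, 33]
10 → replaces 16 → [5, 10, 20, 22, 33]
3 → replaces 5 → [3, 10, 20, 22, 33]
7 → replaces 10 → [3, 7, 20, 22, 33]
Length 5; one witness is 15, 16, 21, 22, 33.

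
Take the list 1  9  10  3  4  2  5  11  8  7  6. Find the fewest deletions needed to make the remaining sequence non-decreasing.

6

Fewest deletions = n − (longest non-decreasing subsequence).
Patience tails:
1 → extends → [1]
9 → extends → [1, 9]
10 → extends → [1, 9, 10]
3 → replaces 9 → [1, 3, 10]
4 → replaces 10 → [1, 3, 4]
2 → replaces 3 → [1, 2, 4]
5 → extends → [1, 2, 4, 5]
11 → extends → [1, 2, 4, 5, 11]
8 → replaces 11 → [1, 2, 4, 5, 8]
7 → replaces 8 → [1, 2, 4, 5, 7]
6 → replaces 7 → [1, 2, 4, 5, 6]
Longest non-decreasing subsequence has length 5, so deletions = 11 − 5 = 6.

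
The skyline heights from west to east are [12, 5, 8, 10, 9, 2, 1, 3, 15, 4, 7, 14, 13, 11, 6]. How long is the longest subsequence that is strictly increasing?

5

Track the smallest tail for each achievable length (strict):
12 → extends → [12]
5 → replaces 12 → [5]
8 → extends → [5, 8]
10 → extends → [5, 8, 10]
9 → replaces 10 → [5, 8, 9]
2 → replaces 5 → [2, 8, 9]
1 → replaces 2 → [1, 8, 9]
3 → replaces 8 → [1, 3, 9]
15 → extends → [1, 3, 9, 15]
4 → replaces 9 → [1, 3, 4, 15]
7 → replaces 15 → [1, 3, 4, 7]
14 → extends → [1, 3, 4, 7, 14]
13 → replaces 14 → [1, 3, 4, 7, 13]
11 → replaces 13 → [1, 3, 4, 7, 11]
6 → replaces 7 → [1, 3, 4, 6, 11]
Five tails, so the longest strictly increasing subsequence has length 5 (e.g. 2, 3, 4, 7, 14).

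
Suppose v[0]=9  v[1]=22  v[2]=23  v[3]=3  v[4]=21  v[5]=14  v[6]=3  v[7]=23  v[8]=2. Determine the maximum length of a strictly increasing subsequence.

3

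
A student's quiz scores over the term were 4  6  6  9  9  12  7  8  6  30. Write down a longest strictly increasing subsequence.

Patience tails give the LIS length; then backtrack through the dp parents:
4 → extends → [4]
6 → extends → [4, 6]
6 → already a tail → [4, 6]
9 → extends → [4, 6, 9]
9 → already a tail → [4, 6, 9]
12 → extends → [4, 6, 9, 12]
7 → replaces 9 → [4, 6, 7, 12]
8 → replaces 12 → [4, 6, 7, 8]
6 → already a tail → [4, 6, 7, 8]
30 → extends → [4, 6, 7, 8, 30]
Length 5; one witness is 4, 6, 9, 12, 30.

4, 6, 9, 12, 30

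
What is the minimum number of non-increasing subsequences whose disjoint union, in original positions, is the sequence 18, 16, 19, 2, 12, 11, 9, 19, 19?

The minimum number of non-increasing subsequences covering a sequence equals the length of its longest strictly increasing subsequence.
LIS length is 3 (e.g. 2, 12, 19), so 3 piles are needed.

3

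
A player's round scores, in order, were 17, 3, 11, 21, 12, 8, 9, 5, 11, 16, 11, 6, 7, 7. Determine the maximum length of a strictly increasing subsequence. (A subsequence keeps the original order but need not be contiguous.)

Let dp[i] be the length of the longest such subsequence ending at index i:
i:      1  2  3  4  5  6  7  8  9 10 11 12 13 14
a[i]:  17  3 11 21 12  8  9  5 11 16 11  6  7  7
dp:     1  1  2  3  3  2  3  2  4  5  4  3  4  4
Maximum dp value is 5.

5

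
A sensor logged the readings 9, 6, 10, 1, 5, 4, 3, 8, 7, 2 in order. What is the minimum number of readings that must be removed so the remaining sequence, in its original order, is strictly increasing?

Fewest deletions = n − (longest strictly increasing subsequence).
i:      1  2  3  4  5  6  7  8  9 10
a[i]:   9  6 10  1  5  4  3  8  7  2
dp:     1  1  2  1  2  2  2  3  3  2
max dp = 3, so deletions = 10 − 3 = 7.

7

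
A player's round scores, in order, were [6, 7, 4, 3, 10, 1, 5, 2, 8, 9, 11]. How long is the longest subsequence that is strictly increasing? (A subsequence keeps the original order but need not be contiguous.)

5

Let dp[i] be the length of the longest such subsequence ending at index i:
i:      1  2  3  4  5  6  7  8  9 10 11
a[i]:   6  7  4  3 10  1  5  2  8  9 11
dp:     1  2  1  1  3  1  2  2  3  4  5
Maximum dp value is 5.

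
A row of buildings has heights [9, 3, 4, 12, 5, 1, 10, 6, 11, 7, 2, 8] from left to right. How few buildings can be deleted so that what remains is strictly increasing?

Fewest deletions = n − (longest strictly increasing subsequence).
Patience tails:
9 → extends → [9]
3 → replaces 9 → [3]
4 → extends → [3, 4]
12 → extends → [3, 4, 12]
5 → replaces 12 → [3, 4, 5]
1 → replaces 3 → [1, 4, 5]
10 → extends → [1, 4, 5, 10]
6 → replaces 10 → [1, 4, 5, 6]
11 → extends → [1, 4, 5, 6, 11]
7 → replaces 11 → [1, 4, 5, 6, 7]
2 → replaces 4 → [1, 2, 5, 6, 7]
8 → extends → [1, 2, 5, 6, 7, 8]
Longest strictly increasing subsequence has length 6, so deletions = 12 − 6 = 6.

6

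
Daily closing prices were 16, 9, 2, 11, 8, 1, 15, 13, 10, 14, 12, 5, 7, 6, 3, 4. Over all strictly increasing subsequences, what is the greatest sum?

47

Let S[i] be the best sum of a strictly increasing subsequence ending at i:
i:      1  2  3  4  5  6  7  8  9 10 11 12 13 14 15 16
a[i]:  16  9  2 11  8  1 15 13 10 14 12  5  7  6  3  4
S:     16  9  2 20 10  1 35 33 20 47 32  7 14 13  5  9
Maximum is 47 (e.g. 9 + 11 + 13 + 14).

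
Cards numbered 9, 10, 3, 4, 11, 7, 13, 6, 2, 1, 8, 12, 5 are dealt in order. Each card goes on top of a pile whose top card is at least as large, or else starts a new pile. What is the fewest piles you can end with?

Place each on the leftmost legal pile:
9 → new pile 1 (tops now [9])
10 → new pile 2 (tops now [9, 10])
3 → pile 1 (tops now [3, 10])
4 → pile 2 (tops now [3, 4])
11 → new pile 3 (tops now [3, 4, 11])
7 → pile 3 (tops now [3, 4, 7])
13 → new pile 4 (tops now [3, 4, 7, 13])
6 → pile 3 (tops now [3, 4, 6, 13])
2 → pile 1 (tops now [2, 4, 6, 13])
1 → pile 1 (tops now [1, 4, 6, 13])
8 → pile 4 (tops now [1, 4, 6, 8])
12 → new pile 5 (tops now [1, 4, 6, 8, 12])
5 → pile 3 (tops now [1, 4, 5, 8, 12])
Five piles.

5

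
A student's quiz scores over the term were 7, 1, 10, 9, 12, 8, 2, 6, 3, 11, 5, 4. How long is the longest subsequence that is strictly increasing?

Track the smallest tail for each achievable length (strict):
7 → extends → [7]
1 → replaces 7 → [1]
10 → extends → [1, 10]
9 → replaces 10 → [1, 9]
12 → extends → [1, 9, 12]
8 → replaces 9 → [1, 8, 12]
2 → replaces 8 → [1, 2, 12]
6 → replaces 12 → [1, 2, 6]
3 → replaces 6 → [1, 2, 3]
11 → extends → [1, 2, 3, 11]
5 → replaces 11 → [1, 2, 3, 5]
4 → replaces 5 → [1, 2, 3, 4]
Four tails, so the longest strictly increasing subsequence has length 4 (e.g. 1, 2, 6, 11).

4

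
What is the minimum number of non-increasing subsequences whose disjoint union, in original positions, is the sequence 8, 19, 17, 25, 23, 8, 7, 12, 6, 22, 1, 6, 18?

Place each on the leftmost legal pile:
8 → new pile 1 (tops now [8])
19 → new pile 2 (tops now [8, 19])
17 → pile 2 (tops now [8, 17])
25 → new pile 3 (tops now [8, 17, 25])
23 → pile 3 (tops now [8, 17, 23])
8 → pile 1 (tops now [8, 17, 23])
7 → pile 1 (tops now [7, 17, 23])
12 → pile 2 (tops now [7, 12, 23])
6 → pile 1 (tops now [6, 12, 23])
22 → pile 3 (tops now [6, 12, 22])
1 → pile 1 (tops now [1, 12, 22])
6 → pile 2 (tops now [1, 6, 22])
18 → pile 3 (tops now [1, 6, 18])
Three piles.

3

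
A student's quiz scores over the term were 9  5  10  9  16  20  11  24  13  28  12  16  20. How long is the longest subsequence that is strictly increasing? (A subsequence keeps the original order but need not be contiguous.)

6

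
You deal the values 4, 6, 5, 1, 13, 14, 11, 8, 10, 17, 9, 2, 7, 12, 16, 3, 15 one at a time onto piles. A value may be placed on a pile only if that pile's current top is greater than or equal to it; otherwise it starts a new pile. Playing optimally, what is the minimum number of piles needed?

6

Place each on the leftmost legal pile:
4 → new pile 1 (tops now [4])
6 → new pile 2 (tops now [4, 6])
5 → pile 2 (tops now [4, 5])
1 → pile 1 (tops now [1, 5])
13 → new pile 3 (tops now [1, 5, 13])
14 → new pile 4 (tops now [1, 5, 13, 14])
11 → pile 3 (tops now [1, 5, 11, 14])
8 → pile 3 (tops now [1, 5, 8, 14])
10 → pile 4 (tops now [1, 5, 8, 10])
17 → new pile 5 (tops now [1, 5, 8, 10, 17])
9 → pile 4 (tops now [1, 5, 8, 9, 17])
2 → pile 2 (tops now [1, 2, 8, 9, 17])
7 → pile 3 (tops now [1, 2, 7, 9, 17])
12 → pile 5 (tops now [1, 2, 7, 9, 12])
16 → new pile 6 (tops now [1, 2, 7, 9, 12, 16])
3 → pile 3 (tops now [1, 2, 3, 9, 12, 16])
15 → pile 6 (tops now [1, 2, 3, 9, 12, 15])
Six piles.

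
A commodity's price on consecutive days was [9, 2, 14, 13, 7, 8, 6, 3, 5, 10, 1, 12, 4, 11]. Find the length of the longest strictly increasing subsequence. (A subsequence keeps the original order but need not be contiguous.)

Let dp[i] be the length of the longest such subsequence ending at index i:
i:      1  2  3  4  5  6  7  8  9 10 11 12 13 14
a[i]:   9  2 14 13  7  8  6  3  5 10  1 12  4 11
dp:     1  1  2  2  2  3  2  2  3  4  1  5  3  5
Maximum dp value is 5.

5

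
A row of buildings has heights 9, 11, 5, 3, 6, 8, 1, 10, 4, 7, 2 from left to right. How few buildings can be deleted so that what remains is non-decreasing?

7

Fewest deletions = n − (longest non-decreasing subsequence).
i:      1  2  3  4  5  6  7  8  9 10 11
a[i]:   9 11  5  3  6  8  1 10  4  7  2
dp:     1  2  1  1  2  3  1  4  2  3  2
max dp = 4, so deletions = 11 − 4 = 7.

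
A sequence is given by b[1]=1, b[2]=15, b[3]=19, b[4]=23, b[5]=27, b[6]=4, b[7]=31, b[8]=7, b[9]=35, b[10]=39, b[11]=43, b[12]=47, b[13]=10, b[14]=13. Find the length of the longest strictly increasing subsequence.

10

Track the smallest tail for each achievable length (strict):
1 → extends → [1]
15 → extends → [1, 15]
19 → extends → [1, 15, 19]
23 → extends → [1, 15, 19, 23]
27 → extends → [1, 15, 19, 23, 27]
4 → replaces 15 → [1, 4, 19, 23, 27]
31 → extends → [1, 4, 19, 23, 27, 31]
7 → replaces 19 → [1, 4, 7, 23, 27, 31]
35 → extends → [1, 4, 7, 23, 27, 31, 35]
39 → extends → [1, 4, 7, 23, 27, 31, 35, 39]
43 → extends → [1, 4, 7, 23, 27, 31, 35, 39, 43]
47 → extends → [1, 4, 7, 23, 27, 31, 35, 39, 43, 47]
10 → replaces 23 → [1, 4, 7, 10, 27, 31, 35, 39, 43, 47]
13 → replaces 27 → [1, 4, 7, 10, 13, 31, 35, 39, 43, 47]
Ten tails, so the longest strictly increasing subsequence has length 10 (e.g. 1, 15, 19, 23, 27, 31, 35, 39, 43, 47).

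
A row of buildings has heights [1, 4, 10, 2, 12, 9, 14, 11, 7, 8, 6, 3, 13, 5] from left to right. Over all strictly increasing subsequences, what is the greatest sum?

41

Let S[i] be the best sum of a strictly increasing subsequence ending at i:
i:      1  2  3  4  5  6  7  8  9 10 11 12 13 14
a[i]:   1  4 10  2 12  9 14 11  7  8  6  3 13  5
S:      1  5 15  3 27 14 41 26 12 20 11  6 40 11
Maximum is 41 (e.g. 1 + 4 + 10 + 12 + 14).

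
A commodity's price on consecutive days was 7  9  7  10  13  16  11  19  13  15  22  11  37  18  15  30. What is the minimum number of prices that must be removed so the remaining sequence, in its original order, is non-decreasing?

8

Fewest deletions = n − (longest non-decreasing subsequence).
i:      1  2  3  4  5  6  7  8  9 10 11 12 13 14 15 16
a[i]:   7  9  7 10 13 16 11 19 13 15 22 11 37 18 15 30
dp:     1  2  2  3  4  5  4  6  5  6  7  5  8  7  7  8
max dp = 8, so deletions = 16 − 8 = 8.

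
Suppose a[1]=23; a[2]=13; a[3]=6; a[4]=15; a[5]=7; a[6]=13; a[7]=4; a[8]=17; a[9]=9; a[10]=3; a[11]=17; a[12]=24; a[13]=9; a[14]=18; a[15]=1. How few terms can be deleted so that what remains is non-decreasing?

Fewest deletions = n − (longest non-decreasing subsequence).
Patience tails:
23 → extends → [23]
13 → replaces 23 → [13]
6 → replaces 13 → [6]
15 → extends → [6, 15]
7 → replaces 15 → [6, 7]
13 → extends → [6, 7, 13]
4 → replaces 6 → [4, 7, 13]
17 → extends → [4, 7, 13, 17]
9 → replaces 13 → [4, 7, 9, 17]
3 → replaces 4 → [3, 7, 9, 17]
17 → extends → [3, 7, 9, 17, 17]
24 → extends → [3, 7, 9, 17, 17, 24]
9 → replaces 17 → [3, 7, 9, 9, 17, 24]
18 → replaces 24 → [3, 7, 9, 9, 17, 18]
1 → replaces 3 → [1, 7, 9, 9, 17, 18]
Longest non-decreasing subsequence has length 6, so deletions = 15 − 6 = 9.

9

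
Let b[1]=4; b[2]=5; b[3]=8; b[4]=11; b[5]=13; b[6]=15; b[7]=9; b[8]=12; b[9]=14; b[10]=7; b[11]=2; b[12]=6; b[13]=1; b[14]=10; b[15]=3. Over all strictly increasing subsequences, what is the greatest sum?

Let S[i] be the best sum of a strictly increasing subsequence ending at i:
i:      1  2  3  4  5  6  7  8  9 10 11 12 13 14 15
b[i]:   4  5  8 11 13 15  9 12 14  7  2  6  1 10  3
S:      4  9 17 28 41 56 26 40 55 16  2 15  1 36  5
Maximum is 56 (e.g. 4 + 5 + 8 + 11 + 13 + 15).

56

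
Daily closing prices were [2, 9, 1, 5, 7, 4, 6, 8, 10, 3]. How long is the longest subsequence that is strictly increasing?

Track the smallest tail for each achievable length (strict):
2 → extends → [2]
9 → extends → [2, 9]
1 → replaces 2 → [1, 9]
5 → replaces 9 → [1, 5]
7 → extends → [1, 5, 7]
4 → replaces 5 → [1, 4, 7]
6 → replaces 7 → [1, 4, 6]
8 → extends → [1, 4, 6, 8]
10 → extends → [1, 4, 6, 8, 10]
3 → replaces 4 → [1, 3, 6, 8, 10]
Five tails, so the longest strictly increasing subsequence has length 5 (e.g. 2, 5, 7, 8, 10).

5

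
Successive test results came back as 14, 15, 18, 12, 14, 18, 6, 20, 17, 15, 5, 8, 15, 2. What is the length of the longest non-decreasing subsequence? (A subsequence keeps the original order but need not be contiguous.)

5

Track the smallest tail for each achievable length (allowing ties):
14 → extends → [14]
15 → extends → [14, 15]
18 → extends → [14, 15, 18]
12 → replaces 14 → [12, 15, 18]
14 → replaces 15 → [12, 14, 18]
18 → extends → [12, 14, 18, 18]
6 → replaces 12 → [6, 14, 18, 18]
20 → extends → [6, 14, 18, 18, 20]
17 → replaces 18 → [6, 14, 17, 18, 20]
15 → replaces 17 → [6, 14, 15, 18, 20]
5 → replaces 6 → [5, 14, 15, 18, 20]
8 → replaces 14 → [5, 8, 15, 18, 20]
15 → replaces 18 → [5, 8, 15, 15, 20]
2 → replaces 5 → [2, 8, 15, 15, 20]
Five tails, so the longest non-decreasing subsequence has length 5 (e.g. 14, 15, 18, 18, 20).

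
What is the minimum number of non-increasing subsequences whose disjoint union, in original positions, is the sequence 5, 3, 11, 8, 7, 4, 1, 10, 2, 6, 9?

Place each on the leftmost legal pile:
5 → new pile 1 (tops now [5])
3 → pile 1 (tops now [3])
11 → new pile 2 (tops now [3, 11])
8 → pile 2 (tops now [3, 8])
7 → pile 2 (tops now [3, 7])
4 → pile 2 (tops now [3, 4])
1 → pile 1 (tops now [1, 4])
10 → new pile 3 (tops now [1, 4, 10])
2 → pile 2 (tops now [1, 2, 10])
6 → pile 3 (tops now [1, 2, 6])
9 → new pile 4 (tops now [1, 2, 6, 9])
Four piles.

4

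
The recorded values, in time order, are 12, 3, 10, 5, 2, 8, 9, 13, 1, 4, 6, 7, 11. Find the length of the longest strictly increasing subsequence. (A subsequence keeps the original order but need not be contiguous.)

Track the smallest tail for each achievable length (strict):
12 → extends → [12]
3 → replaces 12 → [3]
10 → extends → [3, 10]
5 → replaces 10 → [3, 5]
2 → replaces 3 → [2, 5]
8 → extends → [2, 5, 8]
9 → extends → [2, 5, 8, 9]
13 → extends → [2, 5, 8, 9, 13]
1 → replaces 2 → [1, 5, 8, 9, 13]
4 → replaces 5 → [1, 4, 8, 9, 13]
6 → replaces 8 → [1, 4, 6, 9, 13]
7 → replaces 9 → [1, 4, 6, 7, 13]
11 → replaces 13 → [1, 4, 6, 7, 11]
Five tails, so the longest strictly increasing subsequence has length 5 (e.g. 3, 5, 8, 9, 13).

5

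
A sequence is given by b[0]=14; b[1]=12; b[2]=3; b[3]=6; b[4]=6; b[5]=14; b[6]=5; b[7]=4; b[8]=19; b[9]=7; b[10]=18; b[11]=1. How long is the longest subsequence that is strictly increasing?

4

Track the smallest tail for each achievable length (strict):
14 → extends → [14]
12 → replaces 14 → [12]
3 → replaces 12 → [3]
6 → extends → [3, 6]
6 → already a tail → [3, 6]
14 → extends → [3, 6, 14]
5 → replaces 6 → [3, 5, 14]
4 → replaces 5 → [3, 4, 14]
19 → extends → [3, 4, 14, 19]
7 → replaces 14 → [3, 4, 7, 19]
18 → replaces 19 → [3, 4, 7, 18]
1 → replaces 3 → [1, 4, 7, 18]
Four tails, so the longest strictly increasing subsequence has length 4 (e.g. 3, 6, 14, 19).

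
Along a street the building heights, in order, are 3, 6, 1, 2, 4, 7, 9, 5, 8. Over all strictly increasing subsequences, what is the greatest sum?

25

Let S[i] be the best sum of a strictly increasing subsequence ending at i:
i:      1  2  3  4  5  6  7  8  9
a[i]:   3  6  1  2  4  7  9  5  8
S:      3  9  1  3  7 16 25 12 24
Maximum is 25 (e.g. 3 + 6 + 7 + 9).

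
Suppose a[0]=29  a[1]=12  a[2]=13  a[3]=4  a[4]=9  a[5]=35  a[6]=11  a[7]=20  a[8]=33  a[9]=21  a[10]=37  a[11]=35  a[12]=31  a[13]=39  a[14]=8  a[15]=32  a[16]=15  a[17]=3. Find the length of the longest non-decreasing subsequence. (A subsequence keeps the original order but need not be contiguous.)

7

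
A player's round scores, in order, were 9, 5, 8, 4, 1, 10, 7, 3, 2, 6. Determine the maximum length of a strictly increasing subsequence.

Track the smallest tail for each achievable length (strict):
9 → extends → [9]
5 → replaces 9 → [5]
8 → extends → [5, 8]
4 → replaces 5 → [4, 8]
1 → replaces 4 → [1, 8]
10 → extends → [1, 8, 10]
7 → replaces 8 → [1, 7, 10]
3 → replaces 7 → [1, 3, 10]
2 → replaces 3 → [1, 2, 10]
6 → replaces 10 → [1, 2, 6]
Three tails, so the longest strictly increasing subsequence has length 3 (e.g. 5, 8, 10).

3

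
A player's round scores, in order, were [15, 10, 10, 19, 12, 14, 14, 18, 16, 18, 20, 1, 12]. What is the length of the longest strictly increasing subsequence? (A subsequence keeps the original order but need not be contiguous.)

6

Let dp[i] be the length of the longest such subsequence ending at index i:
i:      1  2  3  4  5  6  7  8  9 10 11 12 13
a[i]:  15 10 10 19 12 14 14 18 16 18 20  1 12
dp:     1  1  1  2  2  3  3  4  4  5  6  1  2
Maximum dp value is 6.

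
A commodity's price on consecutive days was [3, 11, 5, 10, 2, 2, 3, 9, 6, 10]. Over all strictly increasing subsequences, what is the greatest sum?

Let S[i] be the best sum of a strictly increasing subsequence ending at i:
i:      1  2  3  4  5  6  7  8  9 10
a[i]:   3 11  5 10  2  2  3  9  6 10
S:      3 14  8 18  2  2  5 17 14 27
Maximum is 27 (e.g. 3 + 5 + 9 + 10).

27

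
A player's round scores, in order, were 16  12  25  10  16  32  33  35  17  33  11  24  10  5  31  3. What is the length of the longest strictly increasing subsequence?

5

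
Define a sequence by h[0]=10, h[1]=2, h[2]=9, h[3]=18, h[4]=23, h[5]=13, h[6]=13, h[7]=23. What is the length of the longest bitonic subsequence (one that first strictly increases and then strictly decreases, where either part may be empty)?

5

inc[i] = longest strictly increasing subsequence ending at i; dec[i] = longest strictly decreasing subsequence starting at i:
i:      0  1  2  3  4  5  6  7
h[i]:  10  2  9 18 23 13 13 23
inc:    1  1  2  3  4  3  3  4
dec:    2  1  1  2  2  1  1  1
Best peak at i=4 (value 23): inc=4, dec=2, length 4+2−1 = 5.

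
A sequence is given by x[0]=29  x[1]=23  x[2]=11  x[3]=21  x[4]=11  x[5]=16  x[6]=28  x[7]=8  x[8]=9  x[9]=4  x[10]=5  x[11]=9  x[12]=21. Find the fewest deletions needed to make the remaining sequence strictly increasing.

Fewest deletions = n − (longest strictly increasing subsequence).
i:      0  1  2  3  4  5  6  7  8  9 10 11 12
x[i]:  29 23 11 21 11 16 28  8  9  4  5  9 21
dp:     1  1  1  2  1  2  3  1  2  1  2  3  4
max dp = 4, so deletions = 13 − 4 = 9.

9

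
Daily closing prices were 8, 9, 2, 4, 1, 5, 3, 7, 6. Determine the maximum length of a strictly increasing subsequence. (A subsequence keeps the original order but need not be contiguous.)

Track the smallest tail for each achievable length (strict):
8 → extends → [8]
9 → extends → [8, 9]
2 → replaces 8 → [2, 9]
4 → replaces 9 → [2, 4]
1 → replaces 2 → [1, 4]
5 → extends → [1, 4, 5]
3 → replaces 4 → [1, 3, 5]
7 → extends → [1, 3, 5, 7]
6 → replaces 7 → [1, 3, 5, 6]
Four tails, so the longest strictly increasing subsequence has length 4 (e.g. 2, 4, 5, 7).

4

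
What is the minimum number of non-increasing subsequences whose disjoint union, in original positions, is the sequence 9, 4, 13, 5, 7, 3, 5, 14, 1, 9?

4

The minimum number of non-increasing subsequences covering a sequence equals the length of its longest strictly increasing subsequence.
LIS length is 4 (e.g. 4, 5, 7, 14), so 4 piles are needed.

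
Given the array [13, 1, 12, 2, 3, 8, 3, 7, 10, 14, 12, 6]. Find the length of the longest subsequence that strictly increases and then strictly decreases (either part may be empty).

inc[i] = longest strictly increasing subsequence ending at i; dec[i] = longest strictly decreasing subsequence starting at i:
i:      1  2  3  4  5  6  7  8  9 10 11 12
a[i]:  13  1 12  2  3  8  3  7 10 14 12  6
inc:    1  1  2  2  3  4  3  4  5  6  6  4
dec:    5  1  4  1  1  3  1  2  2  3  2  1
Best peak at i=10 (value 14): inc=6, dec=3, length 6+3−1 = 8.

8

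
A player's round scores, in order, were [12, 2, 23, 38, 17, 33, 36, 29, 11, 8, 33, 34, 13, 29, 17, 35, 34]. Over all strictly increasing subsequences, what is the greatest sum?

Let S[i] be the best sum of a strictly increasing subsequence ending at i:
i:       1   2   3   4   5   6   7   8   9  10  11  12  13  14  15  16  17
a[i]:   12   2  23  38  17  33  36  29  11   8  33  34  13  29  17  35  34
S:      12   2  35  73  29  68 104  64  13  10  97 131  26  64  43 166 131
Maximum is 166 (e.g. 12 + 23 + 29 + 33 + 34 + 35).

166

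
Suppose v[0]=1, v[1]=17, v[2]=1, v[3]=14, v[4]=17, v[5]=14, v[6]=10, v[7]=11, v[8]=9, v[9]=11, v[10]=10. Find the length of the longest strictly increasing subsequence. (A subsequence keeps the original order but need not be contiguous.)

Track the smallest tail for each achievable length (strict):
1 → extends → [1]
17 → extends → [1, 17]
1 → already a tail → [1, 17]
14 → replaces 17 → [1, 14]
17 → extends → [1, 14, 17]
14 → already a tail → [1, 14, 17]
10 → replaces 14 → [1, 10, 17]
11 → replaces 17 → [1, 10, 11]
9 → replaces 10 → [1, 9, 11]
11 → already a tail → [1, 9, 11]
10 → replaces 11 → [1, 9, 10]
Three tails, so the longest strictly increasing subsequence has length 3 (e.g. 1, 14, 17).

3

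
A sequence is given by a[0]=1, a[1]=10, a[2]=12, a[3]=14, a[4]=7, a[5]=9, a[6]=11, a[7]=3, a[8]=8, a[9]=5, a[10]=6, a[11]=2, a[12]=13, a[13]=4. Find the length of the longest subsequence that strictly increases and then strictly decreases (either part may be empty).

8

inc[i] = longest strictly increasing subsequence ending at i; dec[i] = longest strictly decreasing subsequence starting at i:
i:      0  1  2  3  4  5  6  7  8  9 10 11 12 13
a[i]:   1 10 12 14  7  9 11  3  8  5  6  2 13  4
inc:    1  2  3  4  2  3  4  2  3  3  4  2  5  3
dec:    1  5  5  5  3  4  4  2  3  2  2  1  2  1
Best peak at i=3 (value 14): inc=4, dec=5, length 4+5−1 = 8.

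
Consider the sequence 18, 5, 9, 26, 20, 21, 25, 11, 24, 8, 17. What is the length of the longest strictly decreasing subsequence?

4

Let dp[i] be the longest strictly decreasing subsequence ending at i:
i:      1  2  3  4  5  6  7  8  9 10 11
a[i]:  18  5  9 26 20 21 25 11 24  8 17
dp:     1  2  2  1  2  2  2  3  3  4  4
Maximum is 4.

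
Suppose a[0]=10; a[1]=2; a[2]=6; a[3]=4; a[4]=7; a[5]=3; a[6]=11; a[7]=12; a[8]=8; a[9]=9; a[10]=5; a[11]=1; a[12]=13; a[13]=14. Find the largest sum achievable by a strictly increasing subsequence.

65

Let S[i] be the best sum of a strictly increasing subsequence ending at i:
i:      0  1  2  3  4  5  6  7  8  9 10 11 12 13
a[i]:  10  2  6  4  7  3 11 12  8  9  5  1 13 14
S:     10  2  8  6 15  5 26 38 23 32 11  1 51 65
Maximum is 65 (e.g. 2 + 6 + 7 + 11 + 12 + 13 + 14).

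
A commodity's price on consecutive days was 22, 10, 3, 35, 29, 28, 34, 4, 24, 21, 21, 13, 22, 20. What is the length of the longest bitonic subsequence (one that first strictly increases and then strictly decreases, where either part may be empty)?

inc[i] = longest strictly increasing subsequence ending at i; dec[i] = longest strictly decreasing subsequence starting at i:
i:      1  2  3  4  5  6  7  8  9 10 11 12 13 14
a[i]:  22 10  3 35 29 28 34  4 24 21 21 13 22 20
inc:    1  1  1  2  2  2  3  2  3  3  3  3  4  4
dec:    3  2  1  6  5  4  4  1  3  2  2  1  2  1
Best peak at i=4 (value 35): inc=2, dec=6, length 2+6−1 = 7.

7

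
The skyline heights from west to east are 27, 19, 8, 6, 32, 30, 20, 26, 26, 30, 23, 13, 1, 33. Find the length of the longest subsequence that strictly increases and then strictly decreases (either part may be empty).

7

inc[i] = longest strictly increasing subsequence ending at i; dec[i] = longest strictly decreasing subsequence starting at i:
i:      1  2  3  4  5  6  7  8  9 10 11 12 13 14
a[i]:  27 19  8  6 32 30 20 26 26 30 23 13  1 33
inc:    1  1  1  1  2  2  2  3  3  4  3  2  1  5
dec:    5  4  3  2  6  5  3  4  4  4  3  2  1  1
Best peak at i=5 (value 32): inc=2, dec=6, length 2+6−1 = 7.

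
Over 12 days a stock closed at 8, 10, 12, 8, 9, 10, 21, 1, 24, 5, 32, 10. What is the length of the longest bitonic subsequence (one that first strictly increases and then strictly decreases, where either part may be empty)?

7

inc[i] = longest strictly increasing subsequence ending at i; dec[i] = longest strictly decreasing subsequence starting at i:
i:      1  2  3  4  5  6  7  8  9 10 11 12
a[i]:   8 10 12  8  9 10 21  1 24  5 32 10
inc:    1  2  3  1  2  3  4  1  5  2  6  3
dec:    2  3  3  2  2  2  2  1  2  1  2  1
Best peak at i=11 (value 32): inc=6, dec=2, length 6+2−1 = 7.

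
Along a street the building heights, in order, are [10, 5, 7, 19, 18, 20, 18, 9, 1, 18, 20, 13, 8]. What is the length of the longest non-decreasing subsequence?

6

Track the smallest tail for each achievable length (allowing ties):
10 → extends → [10]
5 → replaces 10 → [5]
7 → extends → [5, 7]
19 → extends → [5, 7, 19]
18 → replaces 19 → [5, 7, 18]
20 → extends → [5, 7, 18, 20]
18 → replaces 20 → [5, 7, 18, 18]
9 → replaces 18 → [5, 7, 9, 18]
1 → replaces 5 → [1, 7, 9, 18]
18 → extends → [1, 7, 9, 18, 18]
20 → extends → [1, 7, 9, 18, 18, 20]
13 → replaces 18 → [1, 7, 9, 13, 18, 20]
8 → replaces 9 → [1, 7, 8, 13, 18, 20]
Six tails, so the longest non-decreasing subsequence has length 6 (e.g. 5, 7, 18, 18, 18, 20).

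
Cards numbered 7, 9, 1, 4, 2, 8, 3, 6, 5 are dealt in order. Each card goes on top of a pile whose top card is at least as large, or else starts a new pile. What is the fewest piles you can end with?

4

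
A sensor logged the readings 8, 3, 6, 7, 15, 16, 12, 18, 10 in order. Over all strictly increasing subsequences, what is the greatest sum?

65

Let S[i] be the best sum of a strictly increasing subsequence ending at i:
i:      1  2  3  4  5  6  7  8  9
a[i]:   8  3  6  7 15 16 12 18 10
S:      8  3  9 16 31 47 28 65 26
Maximum is 65 (e.g. 3 + 6 + 7 + 15 + 16 + 18).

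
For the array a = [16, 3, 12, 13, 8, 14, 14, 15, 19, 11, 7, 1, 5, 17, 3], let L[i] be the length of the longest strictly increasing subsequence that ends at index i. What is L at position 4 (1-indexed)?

dp[i] = 1 + max{dp[j] : j<i, a[j]<a[i]} (or 1 if no such j):
i:      1  2  3  4  5  6  7  8  9 10 11 12 13 14 15
a[i]:  16  3 12 13  8 14 14 15 19 11  7  1  5 17  3
dp:     1  1  2  3  2  4  4  5  6  3  2  1  2  6  2
At index 4 the value is 3.

3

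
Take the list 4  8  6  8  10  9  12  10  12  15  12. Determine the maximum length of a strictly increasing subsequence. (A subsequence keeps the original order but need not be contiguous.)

Track the smallest tail for each achievable length (strict):
4 → extends → [4]
8 → extends → [4, 8]
6 → replaces 8 → [4, 6]
8 → extends → [4, 6, 8]
10 → extends → [4, 6, 8, 10]
9 → replaces 10 → [4, 6, 8, 9]
12 → extends → [4, 6, 8, 9, 12]
10 → replaces 12 → [4, 6, 8, 9, 10]
12 → extends → [4, 6, 8, 9, 10, 12]
15 → extends → [4, 6, 8, 9, 10, 12, 15]
12 → already a tail → [4, 6, 8, 9, 10, 12, 15]
Seven tails, so the longest strictly increasing subsequence has length 7 (e.g. 4, 6, 8, 9, 10, 12, 15).

7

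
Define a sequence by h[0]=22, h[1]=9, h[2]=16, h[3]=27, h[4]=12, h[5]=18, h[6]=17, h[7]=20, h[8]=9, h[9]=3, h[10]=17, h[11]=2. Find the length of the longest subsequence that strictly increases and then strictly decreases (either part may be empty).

inc[i] = longest strictly increasing subsequence ending at i; dec[i] = longest strictly decreasing subsequence starting at i:
i:      0  1  2  3  4  5  6  7  8  9 10 11
h[i]:  22  9 16 27 12 18 17 20  9  3 17  2
inc:    1  1  2  3  2  3  3  4  1  1  3  1
dec:    6  3  5  6  4  5  4  4  3  2  2  1
Best peak at i=3 (value 27): inc=3, dec=6, length 3+6−1 = 8.

8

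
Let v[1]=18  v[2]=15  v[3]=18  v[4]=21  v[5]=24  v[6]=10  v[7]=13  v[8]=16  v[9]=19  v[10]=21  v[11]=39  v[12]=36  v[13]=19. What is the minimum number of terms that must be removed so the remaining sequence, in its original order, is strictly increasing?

Fewest deletions = n − (longest strictly increasing subsequence).
Patience tails:
18 → extends → [18]
15 → replaces 18 → [15]
18 → extends → [15, 18]
21 → extends → [15, 18, 21]
24 → extends → [15, 18, 21, 24]
10 → replaces 15 → [10, 18, 21, 24]
13 → replaces 18 → [10, 13, 21, 24]
16 → replaces 21 → [10, 13, 16, 24]
19 → replaces 24 → [10, 13, 16, 19]
21 → extends → [10, 13, 16, 19, 21]
39 → extends → [10, 13, 16, 19, 21, 39]
36 → replaces 39 → [10, 13, 16, 19, 21, 36]
19 → already a tail → [10, 13, 16, 19, 21, 36]
Longest strictly increasing subsequence has length 6, so deletions = 13 − 6 = 7.

7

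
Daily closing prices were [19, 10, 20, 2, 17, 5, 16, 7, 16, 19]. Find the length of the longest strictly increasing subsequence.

5

Track the smallest tail for each achievable length (strict):
19 → extends → [19]
10 → replaces 19 → [10]
20 → extends → [10, 20]
2 → replaces 10 → [2, 20]
17 → replaces 20 → [2, 17]
5 → replaces 17 → [2, 5]
16 → extends → [2, 5, 16]
7 → replaces 16 → [2, 5, 7]
16 → extends → [2, 5, 7, 16]
19 → extends → [2, 5, 7, 16, 19]
Five tails, so the longest strictly increasing subsequence has length 5 (e.g. 2, 5, 7, 16, 19).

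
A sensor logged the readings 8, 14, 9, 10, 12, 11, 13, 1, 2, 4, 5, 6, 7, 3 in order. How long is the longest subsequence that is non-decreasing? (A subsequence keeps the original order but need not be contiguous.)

6

Let dp[i] be the length of the longest such subsequence ending at index i:
i:      1  2  3  4  5  6  7  8  9 10 11 12 13 14
a[i]:   8 14  9 10 12 11 13  1  2  4  5  6  7  3
dp:     1  2  2  3  4  4  5  1  2  3  4  5  6  3
Maximum dp value is 6.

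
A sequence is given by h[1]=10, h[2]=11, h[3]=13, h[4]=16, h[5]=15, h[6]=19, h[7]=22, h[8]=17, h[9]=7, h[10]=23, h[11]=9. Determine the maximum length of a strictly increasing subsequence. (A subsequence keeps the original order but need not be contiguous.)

7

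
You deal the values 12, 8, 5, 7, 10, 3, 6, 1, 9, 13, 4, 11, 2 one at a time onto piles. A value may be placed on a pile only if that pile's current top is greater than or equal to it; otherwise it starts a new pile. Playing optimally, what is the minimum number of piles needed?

4

The minimum number of non-increasing subsequences covering a sequence equals the length of its longest strictly increasing subsequence.
LIS length is 4 (e.g. 5, 7, 10, 13), so 4 piles are needed.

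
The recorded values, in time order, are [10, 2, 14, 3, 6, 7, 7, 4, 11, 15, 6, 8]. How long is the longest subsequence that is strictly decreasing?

3

Let dp[i] be the longest strictly decreasing subsequence ending at i:
i:      1  2  3  4  5  6  7  8  9 10 11 12
a[i]:  10  2 14  3  6  7  7  4 11 15  6  8
dp:     1  2  1  2  2  2  2  3  2  1  3  3
Maximum is 3.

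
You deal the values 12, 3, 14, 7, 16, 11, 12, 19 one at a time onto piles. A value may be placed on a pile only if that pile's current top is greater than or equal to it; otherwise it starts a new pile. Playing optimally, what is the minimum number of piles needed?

Place each on the leftmost legal pile:
12 → new pile 1 (tops now [12])
3 → pile 1 (tops now [3])
14 → new pile 2 (tops now [3, 14])
7 → pile 2 (tops now [3, 7])
16 → new pile 3 (tops now [3, 7, 16])
11 → pile 3 (tops now [3, 7, 11])
12 → new pile 4 (tops now [3, 7, 11, 12])
19 → new pile 5 (tops now [3, 7, 11, 12, 19])
Five piles.

5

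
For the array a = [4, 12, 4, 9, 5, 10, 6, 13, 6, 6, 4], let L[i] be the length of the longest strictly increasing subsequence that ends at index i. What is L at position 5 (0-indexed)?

dp[i] = 1 + max{dp[j] : j<i, a[j]<a[i]} (or 1 if no such j):
i:      0  1  2  3  4  5  6  7  8  9 10
a[i]:   4 12  4  9  5 10  6 13  6  6  4
dp:     1  2  1  2  2  3  3  4  3  3  1
At index 5 the value is 3.

3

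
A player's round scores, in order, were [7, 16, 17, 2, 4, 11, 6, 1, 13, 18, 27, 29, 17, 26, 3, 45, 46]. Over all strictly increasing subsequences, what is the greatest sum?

205

Let S[i] be the best sum of a strictly increasing subsequence ending at i:
i:       1   2   3   4   5   6   7   8   9  10  11  12  13  14  15  16  17
a[i]:    7  16  17   2   4  11   6   1  13  18  27  29  17  26   3  45  46
S:       7  23  40   2   6  18  12   1  31  58  85 114  48  84   5 159 205
Maximum is 205 (e.g. 7 + 16 + 17 + 18 + 27 + 29 + 45 + 46).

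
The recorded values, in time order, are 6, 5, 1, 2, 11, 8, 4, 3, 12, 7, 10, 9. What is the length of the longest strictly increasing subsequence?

Let dp[i] be the length of the longest such subsequence ending at index i:
i:      1  2  3  4  5  6  7  8  9 10 11 12
a[i]:   6  5  1  2 11  8  4  3 12  7 10  9
dp:     1  1  1  2  3  3  3  3  4  4  5  5
Maximum dp value is 5.

5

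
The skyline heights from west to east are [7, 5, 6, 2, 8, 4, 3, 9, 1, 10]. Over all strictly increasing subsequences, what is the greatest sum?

38

Let S[i] be the best sum of a strictly increasing subsequence ending at i:
i:      1  2  3  4  5  6  7  8  9 10
a[i]:   7  5  6  2  8  4  3  9  1 10
S:      7  5 11  2 19  6  5 28  1 38
Maximum is 38 (e.g. 5 + 6 + 8 + 9 + 10).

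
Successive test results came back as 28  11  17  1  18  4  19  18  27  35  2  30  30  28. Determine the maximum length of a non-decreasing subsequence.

Let dp[i] be the length of the longest such subsequence ending at index i:
i:      1  2  3  4  5  6  7  8  9 10 11 12 13 14
a[i]:  28 11 17  1 18  4 19 18 27 35  2 30 30 28
dp:     1  1  2  1  3  2  4  4  5  6  2  6  7  6
Maximum dp value is 7.

7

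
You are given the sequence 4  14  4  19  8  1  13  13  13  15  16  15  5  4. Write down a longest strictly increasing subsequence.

4, 8, 13, 15, 16

Patience tails give the LIS length; then backtrack through the dp parents:
4 → extends → [4]
14 → extends → [4, 14]
4 → already a tail → [4, 14]
19 → extends → [4, 14, 19]
8 → replaces 14 → [4, 8, 19]
1 → replaces 4 → [1, 8, 19]
13 → replaces 19 → [1, 8, 13]
13 → already a tail → [1, 8, 13]
13 → already a tail → [1, 8, 13]
15 → extends → [1, 8, 13, 15]
16 → extends → [1, 8, 13, 15, 16]
15 → already a tail → [1, 8, 13, 15, 16]
5 → replaces 8 → [1, 5, 13, 15, 16]
4 → replaces 5 → [1, 4, 13, 15, 16]
Length 5; one witness is 4, 8, 13, 15, 16.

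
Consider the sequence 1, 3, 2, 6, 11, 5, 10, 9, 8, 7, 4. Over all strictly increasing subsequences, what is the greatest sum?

21

Let S[i] be the best sum of a strictly increasing subsequence ending at i:
i:      1  2  3  4  5  6  7  8  9 10 11
a[i]:   1  3  2  6 11  5 10  9  8  7  4
S:      1  4  3 10 21  9 20 19 18 17  8
Maximum is 21 (e.g. 1 + 3 + 6 + 11).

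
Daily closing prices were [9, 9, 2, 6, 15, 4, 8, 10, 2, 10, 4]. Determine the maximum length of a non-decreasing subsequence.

Let dp[i] be the length of the longest such subsequence ending at index i:
i:      1  2  3  4  5  6  7  8  9 10 11
a[i]:   9  9  2  6 15  4  8 10  2 10  4
dp:     1  2  1  2  3  2  3  4  2  5  3
Maximum dp value is 5.

5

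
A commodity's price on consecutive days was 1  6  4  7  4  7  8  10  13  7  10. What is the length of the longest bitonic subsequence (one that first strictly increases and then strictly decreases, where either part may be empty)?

7

inc[i] = longest strictly increasing subsequence ending at i; dec[i] = longest strictly decreasing subsequence starting at i:
i:      1  2  3  4  5  6  7  8  9 10 11
a[i]:   1  6  4  7  4  7  8 10 13  7 10
inc:    1  2  2  3  2  3  4  5  6  3  5
dec:    1  2  1  2  1  1  2  2  2  1  1
Best peak at i=9 (value 13): inc=6, dec=2, length 6+2−1 = 7.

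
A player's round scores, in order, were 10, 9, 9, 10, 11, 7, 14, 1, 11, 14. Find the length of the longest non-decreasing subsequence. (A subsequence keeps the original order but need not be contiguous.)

6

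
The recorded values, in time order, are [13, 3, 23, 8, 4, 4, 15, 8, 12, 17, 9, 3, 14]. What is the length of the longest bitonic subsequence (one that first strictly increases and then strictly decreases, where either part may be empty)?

7

inc[i] = longest strictly increasing subsequence ending at i; dec[i] = longest strictly decreasing subsequence starting at i:
i:      1  2  3  4  5  6  7  8  9 10 11 12 13
a[i]:  13  3 23  8  4  4 15  8 12 17  9  3 14
inc:    1  1  2  2  2  2  3  3  4  5  4  1  5
dec:    4  1  5  3  2  2  4  2  3  3  2  1  1
Best peak at i=10 (value 17): inc=5, dec=3, length 5+3−1 = 7.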